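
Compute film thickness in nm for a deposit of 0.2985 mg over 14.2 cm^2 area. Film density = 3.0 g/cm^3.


Convert: m = 0.2985 mg = 2.9850e-07 kg, A = 14.2 cm^2 = 1.4200e-03 m^2, rho = 3.0 g/cm^3 = 3000 kg/m^3
t = m / (A * rho)
t = 2.9850e-07 / (1.4200e-03 * 3000)
t = 7.0070e-08 m = 70.1 nm

70.1


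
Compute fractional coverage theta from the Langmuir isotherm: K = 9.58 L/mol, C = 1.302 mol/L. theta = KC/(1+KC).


Langmuir isotherm: theta = K*C / (1 + K*C)
K*C = 9.58 * 1.302 = 12.47316
theta = 12.47316 / (1 + 12.47316) = 12.47316 / 13.47316
theta = 0.9258

0.9258


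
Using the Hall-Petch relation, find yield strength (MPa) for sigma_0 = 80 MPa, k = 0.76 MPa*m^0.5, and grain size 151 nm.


d = 151 nm = 1.51e-07 m
sqrt(d) = 0.0003885872
Hall-Petch contribution = k / sqrt(d) = 0.76 / 0.0003885872 = 1955.8 MPa
sigma = sigma_0 + k/sqrt(d) = 80 + 1955.8 = 2035.8 MPa

2035.8


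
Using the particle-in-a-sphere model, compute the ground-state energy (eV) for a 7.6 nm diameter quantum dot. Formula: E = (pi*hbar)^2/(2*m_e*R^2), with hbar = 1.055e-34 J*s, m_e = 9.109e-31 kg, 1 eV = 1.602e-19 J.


Radius R = 7.6/2 = 3.8 nm = 3.8e-09 m
E = (pi * 1.055e-34)^2 / (2 * 9.109e-31 * (3.8e-09)^2)
E(J) = 4.17577e-21
E = E(J) / 1.602e-19 = 0.0261 eV

0.0261


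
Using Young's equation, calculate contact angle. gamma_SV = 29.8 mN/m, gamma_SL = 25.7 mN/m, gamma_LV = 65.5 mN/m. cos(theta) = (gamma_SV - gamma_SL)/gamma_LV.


cos(theta) = (gamma_SV - gamma_SL) / gamma_LV
cos(theta) = (29.8 - 25.7) / 65.5
cos(theta) = 0.062595
theta = arccos(0.062595) = 86.41 degrees

86.41


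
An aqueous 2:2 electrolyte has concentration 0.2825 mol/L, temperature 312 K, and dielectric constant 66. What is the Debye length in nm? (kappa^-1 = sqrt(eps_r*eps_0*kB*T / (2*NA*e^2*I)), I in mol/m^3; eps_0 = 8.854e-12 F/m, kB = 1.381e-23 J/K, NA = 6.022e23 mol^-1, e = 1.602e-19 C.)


Ionic strength I = 0.2825 * 2^2 * 1000 = 1130 mol/m^3
kappa^-1 = sqrt(66 * 8.854e-12 * 1.381e-23 * 312 / (2 * 6.022e23 * (1.602e-19)^2 * 1130))
kappa^-1 = 0.268 nm

0.268


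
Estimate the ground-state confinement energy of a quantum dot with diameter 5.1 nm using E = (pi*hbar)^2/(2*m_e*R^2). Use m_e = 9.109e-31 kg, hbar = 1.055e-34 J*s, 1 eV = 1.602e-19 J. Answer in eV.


Radius R = 5.1/2 = 2.55 nm = 2.55e-09 m
E = (pi * 1.055e-34)^2 / (2 * 9.109e-31 * (2.55e-09)^2)
E(J) = 9.27307e-21
E = E(J) / 1.602e-19 = 0.0579 eV

0.0579


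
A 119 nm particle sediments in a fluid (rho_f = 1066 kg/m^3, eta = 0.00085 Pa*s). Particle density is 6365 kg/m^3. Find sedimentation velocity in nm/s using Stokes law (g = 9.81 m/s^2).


Radius R = 119/2 nm = 5.95e-08 m
Density difference = 6365 - 1066 = 5299 kg/m^3
v = 2 * R^2 * (rho_p - rho_f) * g / (9 * eta)
v = 2 * (5.95e-08)^2 * 5299 * 9.81 / (9 * 0.00085)
v = 4.81133e-08 m/s = 48.1133 nm/s

48.1133


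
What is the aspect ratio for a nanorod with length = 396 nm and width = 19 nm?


Aspect ratio AR = length / diameter
AR = 396 / 19
AR = 20.84

20.84


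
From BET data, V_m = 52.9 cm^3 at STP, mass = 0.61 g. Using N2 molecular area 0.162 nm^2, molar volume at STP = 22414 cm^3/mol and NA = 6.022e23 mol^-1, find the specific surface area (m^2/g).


Number of moles in monolayer = V_m / 22414 = 52.9 / 22414 = 0.00236013
Number of molecules = moles * NA = 0.00236013 * 6.022e23
SA = molecules * sigma / mass
SA = (52.9 / 22414) * 6.022e23 * 0.162e-18 / 0.61
SA = 377.5 m^2/g

377.5


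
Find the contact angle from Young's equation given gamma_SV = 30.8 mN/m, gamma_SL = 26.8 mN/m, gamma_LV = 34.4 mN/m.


cos(theta) = (gamma_SV - gamma_SL) / gamma_LV
cos(theta) = (30.8 - 26.8) / 34.4
cos(theta) = 0.116279
theta = arccos(0.116279) = 83.32 degrees

83.32


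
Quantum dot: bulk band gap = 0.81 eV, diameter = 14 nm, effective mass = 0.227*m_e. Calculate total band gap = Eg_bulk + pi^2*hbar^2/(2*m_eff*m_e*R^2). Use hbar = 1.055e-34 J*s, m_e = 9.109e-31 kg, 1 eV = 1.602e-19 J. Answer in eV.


Radius R = 14/2 nm = 7e-09 m
Confinement energy dE = pi^2 * hbar^2 / (2 * m_eff * m_e * R^2)
dE = pi^2 * (1.055e-34)^2 / (2 * 0.227 * 9.109e-31 * (7e-09)^2) J, divided by 1.602e-19 J/eV
dE = 0.0338 eV
Total band gap = E_g(bulk) + dE = 0.81 + 0.0338 = 0.8438 eV

0.8438


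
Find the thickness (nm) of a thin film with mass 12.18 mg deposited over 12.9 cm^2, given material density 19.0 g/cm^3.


Convert: m = 12.18 mg = 1.2180e-05 kg, A = 12.9 cm^2 = 1.2900e-03 m^2, rho = 19.0 g/cm^3 = 19000 kg/m^3
t = m / (A * rho)
t = 1.2180e-05 / (1.2900e-03 * 19000)
t = 4.9694e-07 m = 496.9 nm

496.9


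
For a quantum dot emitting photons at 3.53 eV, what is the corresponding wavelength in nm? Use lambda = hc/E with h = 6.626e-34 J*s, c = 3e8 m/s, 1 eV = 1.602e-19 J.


Convert energy: E = 3.53 eV = 3.53 * 1.602e-19 = 5.65506e-19 J
lambda = h*c / E = 6.626e-34 * 3e8 / 5.65506e-19
lambda = 3.51508e-07 m = 351.5 nm

351.5


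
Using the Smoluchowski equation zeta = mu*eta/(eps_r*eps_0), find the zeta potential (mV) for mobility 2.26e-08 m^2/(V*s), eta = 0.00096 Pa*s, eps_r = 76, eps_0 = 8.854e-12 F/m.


Smoluchowski equation: zeta = mu * eta / (eps_r * eps_0)
zeta = 2.26e-08 * 0.00096 / (76 * 8.854e-12)
zeta = 0.032242 V = 32.24 mV

32.24


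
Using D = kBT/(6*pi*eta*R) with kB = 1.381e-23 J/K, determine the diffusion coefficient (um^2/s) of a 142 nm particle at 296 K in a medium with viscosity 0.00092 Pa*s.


Radius R = 142/2 = 71 nm = 7.1e-08 m
D = kB*T / (6*pi*eta*R)
D = 1.381e-23 * 296 / (6 * pi * 0.00092 * 7.1e-08)
D = 3.32e-12 m^2/s = 3.32 um^2/s

3.32


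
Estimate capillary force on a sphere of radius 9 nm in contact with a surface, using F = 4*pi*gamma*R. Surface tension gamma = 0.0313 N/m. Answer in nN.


Convert radius: R = 9 nm = 9e-09 m
F = 4 * pi * gamma * R
F = 4 * pi * 0.0313 * 9e-09
F = 3.53995e-09 N = 3.5399 nN

3.5399


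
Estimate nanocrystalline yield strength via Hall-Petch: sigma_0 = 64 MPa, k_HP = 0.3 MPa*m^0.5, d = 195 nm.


d = 195 nm = 1.95e-07 m
sqrt(d) = 0.000441588
Hall-Petch contribution = k / sqrt(d) = 0.3 / 0.000441588 = 679.4 MPa
sigma = sigma_0 + k/sqrt(d) = 64 + 679.4 = 743.4 MPa

743.4


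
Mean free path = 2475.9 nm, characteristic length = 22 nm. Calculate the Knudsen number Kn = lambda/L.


Knudsen number Kn = lambda / L
Kn = 2475.9 / 22
Kn = 112.5409

112.5409


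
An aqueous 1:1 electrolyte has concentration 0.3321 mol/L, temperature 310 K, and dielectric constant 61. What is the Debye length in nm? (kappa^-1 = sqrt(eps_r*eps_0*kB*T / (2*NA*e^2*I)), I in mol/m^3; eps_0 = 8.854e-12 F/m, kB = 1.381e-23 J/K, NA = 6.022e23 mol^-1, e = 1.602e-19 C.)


Ionic strength I = 0.3321 * 1^2 * 1000 = 332.1 mol/m^3
kappa^-1 = sqrt(61 * 8.854e-12 * 1.381e-23 * 310 / (2 * 6.022e23 * (1.602e-19)^2 * 332.1))
kappa^-1 = 0.475 nm

0.475


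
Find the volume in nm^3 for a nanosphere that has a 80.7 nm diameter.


Radius r = 80.7/2 = 40.35 nm
Volume V = (4/3) * pi * r^3
V = (4/3) * pi * (40.35)^3
V = 275181.5 nm^3

275181.5


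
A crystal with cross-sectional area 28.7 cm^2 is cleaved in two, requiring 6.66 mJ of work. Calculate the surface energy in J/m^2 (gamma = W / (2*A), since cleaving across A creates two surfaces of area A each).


Convert: A = 28.7 cm^2 = 0.00287 m^2, W = 6.66 mJ = 0.00666 J
Cleaving exposes two faces of area A, so total new surface = 2*A and gamma = W / (2*A)
gamma = 0.00666 / (2 * 0.00287)
gamma = 1.16 J/m^2

1.16


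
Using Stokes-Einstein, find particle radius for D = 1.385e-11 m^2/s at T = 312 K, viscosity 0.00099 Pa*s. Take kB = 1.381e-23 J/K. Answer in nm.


Stokes-Einstein: R = kB*T / (6*pi*eta*D)
R = 1.381e-23 * 312 / (6 * pi * 0.00099 * 1.385e-11)
R = 1.6671e-08 m = 16.67 nm

16.67


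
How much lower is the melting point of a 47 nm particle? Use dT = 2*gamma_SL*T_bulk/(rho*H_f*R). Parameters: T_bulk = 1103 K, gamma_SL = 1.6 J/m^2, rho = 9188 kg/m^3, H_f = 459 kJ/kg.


Radius R = 47/2 = 23.5 nm = 2.35e-08 m
Convert H_f = 459 kJ/kg = 459000 J/kg
dT = 2 * gamma_SL * T_bulk / (rho * H_f * R)
dT = 2 * 1.6 * 1103 / (9188 * 459000 * 2.35e-08)
dT = 35.6 K

35.6


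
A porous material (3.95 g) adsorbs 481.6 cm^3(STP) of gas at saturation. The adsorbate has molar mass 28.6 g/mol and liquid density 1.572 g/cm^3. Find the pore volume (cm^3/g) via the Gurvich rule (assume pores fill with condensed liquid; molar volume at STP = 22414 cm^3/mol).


Moles adsorbed n = V_ads / 22414 = 481.6 / 22414 = 2.148657e-02 mol
Liquid volume V_liq = n * M / rho_liq = 2.148657e-02 * 28.6 / 1.572 = 0.39091 cm^3
Specific pore volume V_pore = V_liq / m_sample = 0.39091 / 3.95
V_pore = 0.099 cm^3/g

0.099


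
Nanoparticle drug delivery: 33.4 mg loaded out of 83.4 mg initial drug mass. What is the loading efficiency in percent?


Drug loading efficiency = (drug loaded / drug initial) * 100
DLE = 33.4 / 83.4 * 100
DLE = 0.4005 * 100
DLE = 40.05%

40.05


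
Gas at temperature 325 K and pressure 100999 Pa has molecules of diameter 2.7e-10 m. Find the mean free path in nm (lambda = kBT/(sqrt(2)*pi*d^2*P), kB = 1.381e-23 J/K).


Mean free path: lambda = kB*T / (sqrt(2) * pi * d^2 * P)
lambda = 1.381e-23 * 325 / (sqrt(2) * pi * (2.7e-10)^2 * 100999)
lambda = 1.37204e-07 m
lambda = 137.2 nm

137.2


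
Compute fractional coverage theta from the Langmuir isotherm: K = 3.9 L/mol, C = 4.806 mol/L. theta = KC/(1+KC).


Langmuir isotherm: theta = K*C / (1 + K*C)
K*C = 3.9 * 4.806 = 18.7434
theta = 18.7434 / (1 + 18.7434) = 18.7434 / 19.7434
theta = 0.9494

0.9494


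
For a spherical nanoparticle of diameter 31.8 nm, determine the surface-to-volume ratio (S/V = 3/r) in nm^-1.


Radius r = 31.8/2 = 15.9 nm
S/V = 3 / r = 3 / 15.9
S/V = 0.1887 nm^-1

0.1887


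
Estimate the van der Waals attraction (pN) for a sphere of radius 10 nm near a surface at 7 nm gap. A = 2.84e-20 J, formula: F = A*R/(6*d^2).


Convert to SI: R = 10 nm = 1e-08 m, d = 7 nm = 7e-09 m
F = A * R / (6 * d^2)
F = 2.84e-20 * 1e-08 / (6 * (7e-09)^2)
F = 9.65986e-13 N = 0.966 pN

0.966


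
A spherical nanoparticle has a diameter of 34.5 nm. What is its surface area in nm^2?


Radius r = 34.5/2 = 17.25 nm
Surface area SA = 4 * pi * r^2
SA = 4 * pi * (17.25)^2
SA = 3739.28 nm^2

3739.28


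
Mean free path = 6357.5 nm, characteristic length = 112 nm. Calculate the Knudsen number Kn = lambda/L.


Knudsen number Kn = lambda / L
Kn = 6357.5 / 112
Kn = 56.7634

56.7634


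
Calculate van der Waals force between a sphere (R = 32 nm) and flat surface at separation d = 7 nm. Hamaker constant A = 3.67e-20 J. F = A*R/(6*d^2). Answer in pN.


Convert to SI: R = 32 nm = 3.2e-08 m, d = 7 nm = 7e-09 m
F = A * R / (6 * d^2)
F = 3.67e-20 * 3.2e-08 / (6 * (7e-09)^2)
F = 3.99456e-12 N = 3.995 pN

3.995


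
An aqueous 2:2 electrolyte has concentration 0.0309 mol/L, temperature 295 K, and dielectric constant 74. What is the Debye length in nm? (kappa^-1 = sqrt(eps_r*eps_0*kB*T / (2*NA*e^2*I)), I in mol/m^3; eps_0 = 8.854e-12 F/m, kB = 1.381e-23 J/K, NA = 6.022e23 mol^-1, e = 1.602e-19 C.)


Ionic strength I = 0.0309 * 2^2 * 1000 = 123.6 mol/m^3
kappa^-1 = sqrt(74 * 8.854e-12 * 1.381e-23 * 295 / (2 * 6.022e23 * (1.602e-19)^2 * 123.6))
kappa^-1 = 0.836 nm

0.836


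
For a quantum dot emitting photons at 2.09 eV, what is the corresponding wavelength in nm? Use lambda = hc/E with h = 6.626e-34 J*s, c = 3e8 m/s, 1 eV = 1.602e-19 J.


Convert energy: E = 2.09 eV = 2.09 * 1.602e-19 = 3.34818e-19 J
lambda = h*c / E = 6.626e-34 * 3e8 / 3.34818e-19
lambda = 5.93696e-07 m = 593.7 nm

593.7


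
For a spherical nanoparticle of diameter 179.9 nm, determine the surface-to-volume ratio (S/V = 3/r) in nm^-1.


Radius r = 179.9/2 = 89.95 nm
S/V = 3 / r = 3 / 89.95
S/V = 0.0334 nm^-1

0.0334


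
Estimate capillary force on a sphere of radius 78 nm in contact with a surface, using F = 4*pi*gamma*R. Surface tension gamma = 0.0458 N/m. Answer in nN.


Convert radius: R = 78 nm = 7.8e-08 m
F = 4 * pi * gamma * R
F = 4 * pi * 0.0458 * 7.8e-08
F = 4.48921e-08 N = 44.8921 nN

44.8921


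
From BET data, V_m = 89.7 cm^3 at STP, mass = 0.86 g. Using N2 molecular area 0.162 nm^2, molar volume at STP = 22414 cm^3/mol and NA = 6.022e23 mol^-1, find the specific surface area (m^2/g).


Number of moles in monolayer = V_m / 22414 = 89.7 / 22414 = 0.00400196
Number of molecules = moles * NA = 0.00400196 * 6.022e23
SA = molecules * sigma / mass
SA = (89.7 / 22414) * 6.022e23 * 0.162e-18 / 0.86
SA = 454.0 m^2/g

454.0


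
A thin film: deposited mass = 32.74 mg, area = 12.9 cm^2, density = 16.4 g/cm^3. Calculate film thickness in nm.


Convert: m = 32.74 mg = 3.2740e-05 kg, A = 12.9 cm^2 = 1.2900e-03 m^2, rho = 16.4 g/cm^3 = 16400 kg/m^3
t = m / (A * rho)
t = 3.2740e-05 / (1.2900e-03 * 16400)
t = 1.5476e-06 m = 1547.6 nm

1547.6


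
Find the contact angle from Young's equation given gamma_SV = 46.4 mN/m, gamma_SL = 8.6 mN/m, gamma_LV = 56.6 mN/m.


cos(theta) = (gamma_SV - gamma_SL) / gamma_LV
cos(theta) = (46.4 - 8.6) / 56.6
cos(theta) = 0.667845
theta = arccos(0.667845) = 48.1 degrees

48.1


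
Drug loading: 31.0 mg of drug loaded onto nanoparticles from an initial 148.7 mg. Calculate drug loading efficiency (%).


Drug loading efficiency = (drug loaded / drug initial) * 100
DLE = 31.0 / 148.7 * 100
DLE = 0.2085 * 100
DLE = 20.85%

20.85


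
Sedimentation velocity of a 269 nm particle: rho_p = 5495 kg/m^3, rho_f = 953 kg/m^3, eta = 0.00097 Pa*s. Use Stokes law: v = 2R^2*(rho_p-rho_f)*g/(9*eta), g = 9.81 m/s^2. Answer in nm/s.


Radius R = 269/2 nm = 1.345e-07 m
Density difference = 5495 - 953 = 4542 kg/m^3
v = 2 * R^2 * (rho_p - rho_f) * g / (9 * eta)
v = 2 * (1.345e-07)^2 * 4542 * 9.81 / (9 * 0.00097)
v = 1.84662e-07 m/s = 184.6615 nm/s

184.6615


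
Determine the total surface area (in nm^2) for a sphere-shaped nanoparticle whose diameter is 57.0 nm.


Radius r = 57.0/2 = 28.5 nm
Surface area SA = 4 * pi * r^2
SA = 4 * pi * (28.5)^2
SA = 10207.03 nm^2

10207.03


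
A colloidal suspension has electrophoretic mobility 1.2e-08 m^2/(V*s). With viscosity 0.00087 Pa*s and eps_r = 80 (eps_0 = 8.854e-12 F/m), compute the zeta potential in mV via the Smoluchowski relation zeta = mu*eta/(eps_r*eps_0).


Smoluchowski equation: zeta = mu * eta / (eps_r * eps_0)
zeta = 1.2e-08 * 0.00087 / (80 * 8.854e-12)
zeta = 0.014739 V = 14.74 mV

14.74


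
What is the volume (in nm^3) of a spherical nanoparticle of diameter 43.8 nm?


Radius r = 43.8/2 = 21.9 nm
Volume V = (4/3) * pi * r^3
V = (4/3) * pi * (21.9)^3
V = 43996.79 nm^3

43996.79


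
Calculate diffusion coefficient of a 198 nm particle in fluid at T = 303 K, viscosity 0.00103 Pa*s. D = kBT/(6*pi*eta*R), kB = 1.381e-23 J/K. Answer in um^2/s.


Radius R = 198/2 = 99 nm = 9.9e-08 m
D = kB*T / (6*pi*eta*R)
D = 1.381e-23 * 303 / (6 * pi * 0.00103 * 9.9e-08)
D = 2.17702e-12 m^2/s = 2.177 um^2/s

2.177


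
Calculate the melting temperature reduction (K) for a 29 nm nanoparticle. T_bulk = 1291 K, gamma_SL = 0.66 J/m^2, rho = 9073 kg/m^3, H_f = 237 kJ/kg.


Radius R = 29/2 = 14.5 nm = 1.45e-08 m
Convert H_f = 237 kJ/kg = 237000 J/kg
dT = 2 * gamma_SL * T_bulk / (rho * H_f * R)
dT = 2 * 0.66 * 1291 / (9073 * 237000 * 1.45e-08)
dT = 54.7 K

54.7


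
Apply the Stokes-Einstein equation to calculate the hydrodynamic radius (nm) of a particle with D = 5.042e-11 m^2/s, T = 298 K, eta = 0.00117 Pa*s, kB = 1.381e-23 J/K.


Stokes-Einstein: R = kB*T / (6*pi*eta*D)
R = 1.381e-23 * 298 / (6 * pi * 0.00117 * 5.042e-11)
R = 3.70101e-09 m = 3.7 nm

3.7


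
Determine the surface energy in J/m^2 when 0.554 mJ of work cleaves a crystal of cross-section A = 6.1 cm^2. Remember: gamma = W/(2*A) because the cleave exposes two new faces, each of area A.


Convert: A = 6.1 cm^2 = 0.00061 m^2, W = 0.554 mJ = 0.000554 J
Cleaving exposes two faces of area A, so total new surface = 2*A and gamma = W / (2*A)
gamma = 0.000554 / (2 * 0.00061)
gamma = 0.454 J/m^2

0.454


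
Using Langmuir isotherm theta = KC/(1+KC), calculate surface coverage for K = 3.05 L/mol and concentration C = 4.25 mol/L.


Langmuir isotherm: theta = K*C / (1 + K*C)
K*C = 3.05 * 4.25 = 12.9625
theta = 12.9625 / (1 + 12.9625) = 12.9625 / 13.9625
theta = 0.9284

0.9284


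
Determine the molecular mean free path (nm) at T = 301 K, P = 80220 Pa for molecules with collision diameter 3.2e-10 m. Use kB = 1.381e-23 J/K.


Mean free path: lambda = kB*T / (sqrt(2) * pi * d^2 * P)
lambda = 1.381e-23 * 301 / (sqrt(2) * pi * (3.2e-10)^2 * 80220)
lambda = 1.13897e-07 m
lambda = 113.9 nm

113.9


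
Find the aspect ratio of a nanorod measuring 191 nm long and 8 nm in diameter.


Aspect ratio AR = length / diameter
AR = 191 / 8
AR = 23.88

23.88


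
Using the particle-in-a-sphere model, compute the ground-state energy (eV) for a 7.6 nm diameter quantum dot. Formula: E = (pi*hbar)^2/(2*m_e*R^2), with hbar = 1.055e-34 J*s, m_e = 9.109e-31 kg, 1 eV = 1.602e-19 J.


Radius R = 7.6/2 = 3.8 nm = 3.8e-09 m
E = (pi * 1.055e-34)^2 / (2 * 9.109e-31 * (3.8e-09)^2)
E(J) = 4.17577e-21
E = E(J) / 1.602e-19 = 0.0261 eV

0.0261


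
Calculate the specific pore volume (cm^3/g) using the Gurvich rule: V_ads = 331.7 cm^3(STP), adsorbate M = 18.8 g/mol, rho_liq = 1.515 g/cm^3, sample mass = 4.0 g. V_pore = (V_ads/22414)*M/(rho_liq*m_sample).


Moles adsorbed n = V_ads / 22414 = 331.7 / 22414 = 1.479879e-02 mol
Liquid volume V_liq = n * M / rho_liq = 1.479879e-02 * 18.8 / 1.515 = 0.18364 cm^3
Specific pore volume V_pore = V_liq / m_sample = 0.18364 / 4.0
V_pore = 0.0459 cm^3/g

0.0459


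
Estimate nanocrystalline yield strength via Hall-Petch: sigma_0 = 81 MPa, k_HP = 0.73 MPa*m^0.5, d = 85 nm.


d = 85 nm = 8.5e-08 m
sqrt(d) = 0.0002915476
Hall-Petch contribution = k / sqrt(d) = 0.73 / 0.0002915476 = 2503.9 MPa
sigma = sigma_0 + k/sqrt(d) = 81 + 2503.9 = 2584.9 MPa

2584.9


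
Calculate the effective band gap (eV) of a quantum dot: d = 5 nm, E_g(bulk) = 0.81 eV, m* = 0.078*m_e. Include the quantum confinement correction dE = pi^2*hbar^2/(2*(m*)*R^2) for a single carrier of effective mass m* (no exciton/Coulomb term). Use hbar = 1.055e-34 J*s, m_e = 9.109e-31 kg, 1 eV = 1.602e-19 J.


Radius R = 5/2 nm = 2.5e-09 m
Confinement energy dE = pi^2 * hbar^2 / (2 * m_eff * m_e * R^2)
dE = pi^2 * (1.055e-34)^2 / (2 * 0.078 * 9.109e-31 * (2.5e-09)^2) J, divided by 1.602e-19 J/eV
dE = 0.7721 eV
Total band gap = E_g(bulk) + dE = 0.81 + 0.7721 = 1.5821 eV

1.5821


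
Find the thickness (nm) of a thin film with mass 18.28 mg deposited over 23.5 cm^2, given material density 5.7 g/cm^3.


Convert: m = 18.28 mg = 1.8280e-05 kg, A = 23.5 cm^2 = 2.3500e-03 m^2, rho = 5.7 g/cm^3 = 5700 kg/m^3
t = m / (A * rho)
t = 1.8280e-05 / (2.3500e-03 * 5700)
t = 1.3647e-06 m = 1364.7 nm

1364.7


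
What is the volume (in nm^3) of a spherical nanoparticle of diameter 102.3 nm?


Radius r = 102.3/2 = 51.15 nm
Volume V = (4/3) * pi * r^3
V = (4/3) * pi * (51.15)^3
V = 560564.41 nm^3

560564.41


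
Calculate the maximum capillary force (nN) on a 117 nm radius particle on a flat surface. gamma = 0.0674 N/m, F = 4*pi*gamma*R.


Convert radius: R = 117 nm = 1.17e-07 m
F = 4 * pi * gamma * R
F = 4 * pi * 0.0674 * 1.17e-07
F = 9.90959e-08 N = 99.0959 nN

99.0959


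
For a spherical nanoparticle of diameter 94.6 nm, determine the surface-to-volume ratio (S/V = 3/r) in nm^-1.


Radius r = 94.6/2 = 47.3 nm
S/V = 3 / r = 3 / 47.3
S/V = 0.0634 nm^-1

0.0634


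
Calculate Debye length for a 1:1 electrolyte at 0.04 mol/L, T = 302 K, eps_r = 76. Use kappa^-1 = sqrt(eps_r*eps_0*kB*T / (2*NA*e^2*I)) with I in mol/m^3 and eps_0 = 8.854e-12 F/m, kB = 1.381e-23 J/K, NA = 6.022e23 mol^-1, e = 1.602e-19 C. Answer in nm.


Ionic strength I = 0.04 * 1^2 * 1000 = 40 mol/m^3
kappa^-1 = sqrt(76 * 8.854e-12 * 1.381e-23 * 302 / (2 * 6.022e23 * (1.602e-19)^2 * 40))
kappa^-1 = 1.507 nm

1.507


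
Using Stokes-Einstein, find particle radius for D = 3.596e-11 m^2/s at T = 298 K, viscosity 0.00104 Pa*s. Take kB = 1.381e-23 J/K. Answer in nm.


Stokes-Einstein: R = kB*T / (6*pi*eta*D)
R = 1.381e-23 * 298 / (6 * pi * 0.00104 * 3.596e-11)
R = 5.83789e-09 m = 5.84 nm

5.84


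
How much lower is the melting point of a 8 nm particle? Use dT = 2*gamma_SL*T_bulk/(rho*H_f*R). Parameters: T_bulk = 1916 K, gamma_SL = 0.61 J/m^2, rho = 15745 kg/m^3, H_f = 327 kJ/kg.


Radius R = 8/2 = 4 nm = 4e-09 m
Convert H_f = 327 kJ/kg = 327000 J/kg
dT = 2 * gamma_SL * T_bulk / (rho * H_f * R)
dT = 2 * 0.61 * 1916 / (15745 * 327000 * 4e-09)
dT = 113.5 K

113.5


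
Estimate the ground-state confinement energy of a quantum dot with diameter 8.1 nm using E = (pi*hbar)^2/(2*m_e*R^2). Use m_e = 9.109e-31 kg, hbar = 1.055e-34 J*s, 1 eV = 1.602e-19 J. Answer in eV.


Radius R = 8.1/2 = 4.05 nm = 4.05e-09 m
E = (pi * 1.055e-34)^2 / (2 * 9.109e-31 * (4.05e-09)^2)
E(J) = 3.67616e-21
E = E(J) / 1.602e-19 = 0.0229 eV

0.0229


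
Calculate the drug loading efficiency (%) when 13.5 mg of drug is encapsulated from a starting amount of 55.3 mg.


Drug loading efficiency = (drug loaded / drug initial) * 100
DLE = 13.5 / 55.3 * 100
DLE = 0.2441 * 100
DLE = 24.41%

24.41


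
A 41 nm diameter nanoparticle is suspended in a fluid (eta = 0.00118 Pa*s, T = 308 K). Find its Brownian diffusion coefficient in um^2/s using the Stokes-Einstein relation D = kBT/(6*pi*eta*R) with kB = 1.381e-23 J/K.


Radius R = 41/2 = 20.5 nm = 2.05e-08 m
D = kB*T / (6*pi*eta*R)
D = 1.381e-23 * 308 / (6 * pi * 0.00118 * 2.05e-08)
D = 9.32841e-12 m^2/s = 9.328 um^2/s

9.328


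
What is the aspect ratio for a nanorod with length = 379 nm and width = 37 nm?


Aspect ratio AR = length / diameter
AR = 379 / 37
AR = 10.24

10.24


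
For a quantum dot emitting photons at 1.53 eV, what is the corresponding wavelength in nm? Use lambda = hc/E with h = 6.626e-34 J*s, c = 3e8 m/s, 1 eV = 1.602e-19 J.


Convert energy: E = 1.53 eV = 1.53 * 1.602e-19 = 2.45106e-19 J
lambda = h*c / E = 6.626e-34 * 3e8 / 2.45106e-19
lambda = 8.10996e-07 m = 811.0 nm

811.0


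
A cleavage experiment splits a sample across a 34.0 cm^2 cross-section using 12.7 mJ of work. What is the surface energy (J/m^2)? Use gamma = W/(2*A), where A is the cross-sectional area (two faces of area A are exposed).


Convert: A = 34.0 cm^2 = 0.0034 m^2, W = 12.7 mJ = 0.0127 J
Cleaving exposes two faces of area A, so total new surface = 2*A and gamma = W / (2*A)
gamma = 0.0127 / (2 * 0.0034)
gamma = 1.868 J/m^2

1.868


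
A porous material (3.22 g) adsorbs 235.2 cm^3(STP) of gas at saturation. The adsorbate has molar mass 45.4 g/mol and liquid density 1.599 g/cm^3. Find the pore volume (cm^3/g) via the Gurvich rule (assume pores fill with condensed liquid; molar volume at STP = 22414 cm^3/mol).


Moles adsorbed n = V_ads / 22414 = 235.2 / 22414 = 1.049344e-02 mol
Liquid volume V_liq = n * M / rho_liq = 1.049344e-02 * 45.4 / 1.599 = 0.29794 cm^3
Specific pore volume V_pore = V_liq / m_sample = 0.29794 / 3.22
V_pore = 0.0925 cm^3/g

0.0925


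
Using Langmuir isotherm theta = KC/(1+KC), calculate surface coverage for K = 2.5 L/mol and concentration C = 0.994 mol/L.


Langmuir isotherm: theta = K*C / (1 + K*C)
K*C = 2.5 * 0.994 = 2.485
theta = 2.485 / (1 + 2.485) = 2.485 / 3.485
theta = 0.7131

0.7131


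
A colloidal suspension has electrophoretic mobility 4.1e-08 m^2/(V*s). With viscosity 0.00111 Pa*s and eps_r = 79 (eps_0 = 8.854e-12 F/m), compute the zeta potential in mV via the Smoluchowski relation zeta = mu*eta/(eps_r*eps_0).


Smoluchowski equation: zeta = mu * eta / (eps_r * eps_0)
zeta = 4.1e-08 * 0.00111 / (79 * 8.854e-12)
zeta = 0.065064 V = 65.06 mV

65.06


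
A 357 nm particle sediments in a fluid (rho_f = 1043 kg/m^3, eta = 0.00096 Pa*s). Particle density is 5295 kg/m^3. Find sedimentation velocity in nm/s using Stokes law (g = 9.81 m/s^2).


Radius R = 357/2 nm = 1.785e-07 m
Density difference = 5295 - 1043 = 4252 kg/m^3
v = 2 * R^2 * (rho_p - rho_f) * g / (9 * eta)
v = 2 * (1.785e-07)^2 * 4252 * 9.81 / (9 * 0.00096)
v = 3.07649e-07 m/s = 307.6486 nm/s

307.6486


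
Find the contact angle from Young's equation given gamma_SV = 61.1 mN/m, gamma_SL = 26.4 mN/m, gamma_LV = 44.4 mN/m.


cos(theta) = (gamma_SV - gamma_SL) / gamma_LV
cos(theta) = (61.1 - 26.4) / 44.4
cos(theta) = 0.781532
theta = arccos(0.781532) = 38.6 degrees

38.6


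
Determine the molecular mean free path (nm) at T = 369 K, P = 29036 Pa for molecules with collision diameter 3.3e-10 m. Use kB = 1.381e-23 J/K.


Mean free path: lambda = kB*T / (sqrt(2) * pi * d^2 * P)
lambda = 1.381e-23 * 369 / (sqrt(2) * pi * (3.3e-10)^2 * 29036)
lambda = 3.62736e-07 m
lambda = 362.74 nm

362.74


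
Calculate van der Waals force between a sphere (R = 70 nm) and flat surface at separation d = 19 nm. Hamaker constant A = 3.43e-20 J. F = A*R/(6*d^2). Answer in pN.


Convert to SI: R = 70 nm = 7e-08 m, d = 19 nm = 1.9e-08 m
F = A * R / (6 * d^2)
F = 3.43e-20 * 7e-08 / (6 * (1.9e-08)^2)
F = 1.10849e-12 N = 1.108 pN

1.108


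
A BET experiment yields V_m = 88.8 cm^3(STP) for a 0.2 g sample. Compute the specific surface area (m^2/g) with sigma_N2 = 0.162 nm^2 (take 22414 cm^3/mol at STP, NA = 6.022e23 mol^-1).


Number of moles in monolayer = V_m / 22414 = 88.8 / 22414 = 0.00396181
Number of molecules = moles * NA = 0.00396181 * 6.022e23
SA = molecules * sigma / mass
SA = (88.8 / 22414) * 6.022e23 * 0.162e-18 / 0.2
SA = 1932.5 m^2/g

1932.5


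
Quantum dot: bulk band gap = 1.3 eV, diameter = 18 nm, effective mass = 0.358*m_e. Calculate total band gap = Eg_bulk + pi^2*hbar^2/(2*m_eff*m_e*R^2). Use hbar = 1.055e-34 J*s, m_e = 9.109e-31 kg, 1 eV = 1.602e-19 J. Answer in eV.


Radius R = 18/2 nm = 9e-09 m
Confinement energy dE = pi^2 * hbar^2 / (2 * m_eff * m_e * R^2)
dE = pi^2 * (1.055e-34)^2 / (2 * 0.358 * 9.109e-31 * (9e-09)^2) J, divided by 1.602e-19 J/eV
dE = 0.013 eV
Total band gap = E_g(bulk) + dE = 1.3 + 0.013 = 1.313 eV

1.313


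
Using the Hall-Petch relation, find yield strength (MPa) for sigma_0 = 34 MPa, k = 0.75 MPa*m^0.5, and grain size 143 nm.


d = 143 nm = 1.43e-07 m
sqrt(d) = 0.0003781534
Hall-Petch contribution = k / sqrt(d) = 0.75 / 0.0003781534 = 1983.3 MPa
sigma = sigma_0 + k/sqrt(d) = 34 + 1983.3 = 2017.3 MPa

2017.3


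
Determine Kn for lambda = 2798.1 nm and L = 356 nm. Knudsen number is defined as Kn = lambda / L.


Knudsen number Kn = lambda / L
Kn = 2798.1 / 356
Kn = 7.8598

7.8598


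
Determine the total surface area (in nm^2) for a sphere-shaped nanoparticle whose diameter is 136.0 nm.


Radius r = 136.0/2 = 68 nm
Surface area SA = 4 * pi * r^2
SA = 4 * pi * (68)^2
SA = 58106.9 nm^2

58106.9


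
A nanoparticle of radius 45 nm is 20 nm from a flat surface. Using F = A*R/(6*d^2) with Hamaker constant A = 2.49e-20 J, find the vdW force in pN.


Convert to SI: R = 45 nm = 4.5e-08 m, d = 20 nm = 2e-08 m
F = A * R / (6 * d^2)
F = 2.49e-20 * 4.5e-08 / (6 * (2e-08)^2)
F = 4.66875e-13 N = 0.467 pN

0.467


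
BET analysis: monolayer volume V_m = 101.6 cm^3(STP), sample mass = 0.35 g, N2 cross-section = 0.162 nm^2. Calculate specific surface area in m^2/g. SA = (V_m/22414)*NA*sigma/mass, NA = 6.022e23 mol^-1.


Number of moles in monolayer = V_m / 22414 = 101.6 / 22414 = 0.00453288
Number of molecules = moles * NA = 0.00453288 * 6.022e23
SA = molecules * sigma / mass
SA = (101.6 / 22414) * 6.022e23 * 0.162e-18 / 0.35
SA = 1263.5 m^2/g

1263.5


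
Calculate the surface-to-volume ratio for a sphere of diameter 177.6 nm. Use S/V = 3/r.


Radius r = 177.6/2 = 88.8 nm
S/V = 3 / r = 3 / 88.8
S/V = 0.0338 nm^-1

0.0338


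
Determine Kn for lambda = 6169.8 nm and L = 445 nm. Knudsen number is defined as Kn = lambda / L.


Knudsen number Kn = lambda / L
Kn = 6169.8 / 445
Kn = 13.8647

13.8647


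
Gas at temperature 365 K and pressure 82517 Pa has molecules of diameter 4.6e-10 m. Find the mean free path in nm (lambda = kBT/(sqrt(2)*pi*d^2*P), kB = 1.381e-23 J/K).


Mean free path: lambda = kB*T / (sqrt(2) * pi * d^2 * P)
lambda = 1.381e-23 * 365 / (sqrt(2) * pi * (4.6e-10)^2 * 82517)
lambda = 6.49774e-08 m
lambda = 64.98 nm

64.98


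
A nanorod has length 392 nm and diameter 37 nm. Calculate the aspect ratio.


Aspect ratio AR = length / diameter
AR = 392 / 37
AR = 10.59

10.59


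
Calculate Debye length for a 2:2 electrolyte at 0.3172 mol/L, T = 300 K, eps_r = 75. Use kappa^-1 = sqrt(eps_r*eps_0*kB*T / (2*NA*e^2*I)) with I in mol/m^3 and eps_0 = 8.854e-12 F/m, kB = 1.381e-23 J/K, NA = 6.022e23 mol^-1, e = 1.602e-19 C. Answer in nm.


Ionic strength I = 0.3172 * 2^2 * 1000 = 1268.8 mol/m^3
kappa^-1 = sqrt(75 * 8.854e-12 * 1.381e-23 * 300 / (2 * 6.022e23 * (1.602e-19)^2 * 1268.8))
kappa^-1 = 0.265 nm

0.265


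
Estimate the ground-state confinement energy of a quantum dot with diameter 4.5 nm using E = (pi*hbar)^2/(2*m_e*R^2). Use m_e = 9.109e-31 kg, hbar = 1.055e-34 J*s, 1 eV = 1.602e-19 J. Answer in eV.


Radius R = 4.5/2 = 2.25 nm = 2.25e-09 m
E = (pi * 1.055e-34)^2 / (2 * 9.109e-31 * (2.25e-09)^2)
E(J) = 1.19107e-20
E = E(J) / 1.602e-19 = 0.0743 eV

0.0743


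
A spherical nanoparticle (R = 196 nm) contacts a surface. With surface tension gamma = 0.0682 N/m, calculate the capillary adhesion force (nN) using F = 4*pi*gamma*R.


Convert radius: R = 196 nm = 1.96e-07 m
F = 4 * pi * gamma * R
F = 4 * pi * 0.0682 * 1.96e-07
F = 1.67977e-07 N = 167.9772 nN

167.9772


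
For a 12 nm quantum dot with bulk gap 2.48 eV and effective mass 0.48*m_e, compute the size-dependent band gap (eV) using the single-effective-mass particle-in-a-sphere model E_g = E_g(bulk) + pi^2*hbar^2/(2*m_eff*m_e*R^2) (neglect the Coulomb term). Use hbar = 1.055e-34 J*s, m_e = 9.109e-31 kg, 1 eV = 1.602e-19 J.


Radius R = 12/2 nm = 6e-09 m
Confinement energy dE = pi^2 * hbar^2 / (2 * m_eff * m_e * R^2)
dE = pi^2 * (1.055e-34)^2 / (2 * 0.48 * 9.109e-31 * (6e-09)^2) J, divided by 1.602e-19 J/eV
dE = 0.0218 eV
Total band gap = E_g(bulk) + dE = 2.48 + 0.0218 = 2.5018 eV

2.5018


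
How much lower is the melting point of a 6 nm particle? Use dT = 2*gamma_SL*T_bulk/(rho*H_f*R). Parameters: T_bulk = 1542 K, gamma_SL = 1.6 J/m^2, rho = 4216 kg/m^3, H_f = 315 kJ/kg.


Radius R = 6/2 = 3 nm = 3e-09 m
Convert H_f = 315 kJ/kg = 315000 J/kg
dT = 2 * gamma_SL * T_bulk / (rho * H_f * R)
dT = 2 * 1.6 * 1542 / (4216 * 315000 * 3e-09)
dT = 1238.5 K

1238.5


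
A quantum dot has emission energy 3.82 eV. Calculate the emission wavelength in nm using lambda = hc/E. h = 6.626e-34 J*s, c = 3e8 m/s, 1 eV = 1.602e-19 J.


Convert energy: E = 3.82 eV = 3.82 * 1.602e-19 = 6.11964e-19 J
lambda = h*c / E = 6.626e-34 * 3e8 / 6.11964e-19
lambda = 3.24823e-07 m = 324.8 nm

324.8


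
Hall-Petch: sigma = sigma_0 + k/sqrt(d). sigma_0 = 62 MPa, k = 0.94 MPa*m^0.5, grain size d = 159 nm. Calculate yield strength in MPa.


d = 159 nm = 1.59e-07 m
sqrt(d) = 0.000398748
Hall-Petch contribution = k / sqrt(d) = 0.94 / 0.000398748 = 2357.4 MPa
sigma = sigma_0 + k/sqrt(d) = 62 + 2357.4 = 2419.4 MPa

2419.4


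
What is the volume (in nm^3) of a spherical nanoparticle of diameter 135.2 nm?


Radius r = 135.2/2 = 67.6 nm
Volume V = (4/3) * pi * r^3
V = (4/3) * pi * (67.6)^3
V = 1293983.38 nm^3

1293983.38


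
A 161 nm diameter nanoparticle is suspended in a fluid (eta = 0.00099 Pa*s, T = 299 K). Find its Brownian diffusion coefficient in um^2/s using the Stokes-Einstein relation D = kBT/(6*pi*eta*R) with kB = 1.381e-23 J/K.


Radius R = 161/2 = 80.5 nm = 8.05e-08 m
D = kB*T / (6*pi*eta*R)
D = 1.381e-23 * 299 / (6 * pi * 0.00099 * 8.05e-08)
D = 2.74873e-12 m^2/s = 2.749 um^2/s

2.749


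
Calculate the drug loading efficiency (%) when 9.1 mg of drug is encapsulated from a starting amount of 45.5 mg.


Drug loading efficiency = (drug loaded / drug initial) * 100
DLE = 9.1 / 45.5 * 100
DLE = 0.2 * 100
DLE = 20.0%

20.0


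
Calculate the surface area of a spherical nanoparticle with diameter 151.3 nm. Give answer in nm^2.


Radius r = 151.3/2 = 75.65 nm
Surface area SA = 4 * pi * r^2
SA = 4 * pi * (75.65)^2
SA = 71916.37 nm^2

71916.37


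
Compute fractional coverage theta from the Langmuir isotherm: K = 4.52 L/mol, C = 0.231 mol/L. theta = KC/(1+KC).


Langmuir isotherm: theta = K*C / (1 + K*C)
K*C = 4.52 * 0.231 = 1.04412
theta = 1.04412 / (1 + 1.04412) = 1.04412 / 2.04412
theta = 0.5108

0.5108


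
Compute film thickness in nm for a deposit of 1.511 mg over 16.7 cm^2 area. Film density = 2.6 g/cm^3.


Convert: m = 1.511 mg = 1.5110e-06 kg, A = 16.7 cm^2 = 1.6700e-03 m^2, rho = 2.6 g/cm^3 = 2600 kg/m^3
t = m / (A * rho)
t = 1.5110e-06 / (1.6700e-03 * 2600)
t = 3.4800e-07 m = 348.0 nm

348.0


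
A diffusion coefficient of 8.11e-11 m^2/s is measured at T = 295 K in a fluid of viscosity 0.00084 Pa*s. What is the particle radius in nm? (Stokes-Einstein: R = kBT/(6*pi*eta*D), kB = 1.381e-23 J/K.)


Stokes-Einstein: R = kB*T / (6*pi*eta*D)
R = 1.381e-23 * 295 / (6 * pi * 0.00084 * 8.11e-11)
R = 3.17259e-09 m = 3.17 nm

3.17


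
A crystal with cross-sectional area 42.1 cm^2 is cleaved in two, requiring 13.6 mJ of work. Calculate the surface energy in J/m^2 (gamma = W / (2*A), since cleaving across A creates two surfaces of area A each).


Convert: A = 42.1 cm^2 = 0.00421 m^2, W = 13.6 mJ = 0.0136 J
Cleaving exposes two faces of area A, so total new surface = 2*A and gamma = W / (2*A)
gamma = 0.0136 / (2 * 0.00421)
gamma = 1.615 J/m^2

1.615


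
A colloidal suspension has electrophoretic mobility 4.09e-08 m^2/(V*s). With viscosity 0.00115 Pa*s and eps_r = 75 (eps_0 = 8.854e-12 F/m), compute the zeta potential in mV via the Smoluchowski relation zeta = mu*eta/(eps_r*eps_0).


Smoluchowski equation: zeta = mu * eta / (eps_r * eps_0)
zeta = 4.09e-08 * 0.00115 / (75 * 8.854e-12)
zeta = 0.070831 V = 70.83 mV

70.83


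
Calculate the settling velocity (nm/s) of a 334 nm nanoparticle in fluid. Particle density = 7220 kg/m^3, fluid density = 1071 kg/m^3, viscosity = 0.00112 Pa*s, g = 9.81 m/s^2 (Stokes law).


Radius R = 334/2 nm = 1.67e-07 m
Density difference = 7220 - 1071 = 6149 kg/m^3
v = 2 * R^2 * (rho_p - rho_f) * g / (9 * eta)
v = 2 * (1.67e-07)^2 * 6149 * 9.81 / (9 * 0.00112)
v = 3.33792e-07 m/s = 333.792 nm/s

333.792


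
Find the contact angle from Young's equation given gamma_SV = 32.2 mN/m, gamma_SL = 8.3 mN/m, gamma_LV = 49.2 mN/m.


cos(theta) = (gamma_SV - gamma_SL) / gamma_LV
cos(theta) = (32.2 - 8.3) / 49.2
cos(theta) = 0.485772
theta = arccos(0.485772) = 60.94 degrees

60.94


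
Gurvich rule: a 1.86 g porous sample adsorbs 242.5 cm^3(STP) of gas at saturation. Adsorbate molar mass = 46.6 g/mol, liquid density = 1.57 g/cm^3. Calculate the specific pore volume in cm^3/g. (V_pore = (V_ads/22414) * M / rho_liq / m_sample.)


Moles adsorbed n = V_ads / 22414 = 242.5 / 22414 = 1.081913e-02 mol
Liquid volume V_liq = n * M / rho_liq = 1.081913e-02 * 46.6 / 1.57 = 0.32113 cm^3
Specific pore volume V_pore = V_liq / m_sample = 0.32113 / 1.86
V_pore = 0.1726 cm^3/g

0.1726


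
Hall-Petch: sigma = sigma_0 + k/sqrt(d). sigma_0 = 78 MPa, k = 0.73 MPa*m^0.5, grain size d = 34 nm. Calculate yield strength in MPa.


d = 34 nm = 3.4e-08 m
sqrt(d) = 0.0001843909
Hall-Petch contribution = k / sqrt(d) = 0.73 / 0.0001843909 = 3959.0 MPa
sigma = sigma_0 + k/sqrt(d) = 78 + 3959.0 = 4037.0 MPa

4037.0


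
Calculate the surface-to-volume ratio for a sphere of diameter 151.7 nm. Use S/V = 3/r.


Radius r = 151.7/2 = 75.85 nm
S/V = 3 / r = 3 / 75.85
S/V = 0.0396 nm^-1

0.0396


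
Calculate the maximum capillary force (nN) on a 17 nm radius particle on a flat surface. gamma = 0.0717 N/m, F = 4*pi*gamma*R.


Convert radius: R = 17 nm = 1.7e-08 m
F = 4 * pi * gamma * R
F = 4 * pi * 0.0717 * 1.7e-08
F = 1.53171e-08 N = 15.3171 nN

15.3171


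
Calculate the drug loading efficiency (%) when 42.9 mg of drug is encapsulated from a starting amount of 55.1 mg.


Drug loading efficiency = (drug loaded / drug initial) * 100
DLE = 42.9 / 55.1 * 100
DLE = 0.7786 * 100
DLE = 77.86%

77.86


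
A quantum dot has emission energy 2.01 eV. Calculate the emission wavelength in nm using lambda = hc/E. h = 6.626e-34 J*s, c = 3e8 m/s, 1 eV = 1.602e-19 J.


Convert energy: E = 2.01 eV = 2.01 * 1.602e-19 = 3.22002e-19 J
lambda = h*c / E = 6.626e-34 * 3e8 / 3.22002e-19
lambda = 6.17325e-07 m = 617.3 nm

617.3


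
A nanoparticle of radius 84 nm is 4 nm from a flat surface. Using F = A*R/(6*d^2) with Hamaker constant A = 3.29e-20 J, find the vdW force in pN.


Convert to SI: R = 84 nm = 8.4e-08 m, d = 4 nm = 4e-09 m
F = A * R / (6 * d^2)
F = 3.29e-20 * 8.4e-08 / (6 * (4e-09)^2)
F = 2.87875e-11 N = 28.788 pN

28.788


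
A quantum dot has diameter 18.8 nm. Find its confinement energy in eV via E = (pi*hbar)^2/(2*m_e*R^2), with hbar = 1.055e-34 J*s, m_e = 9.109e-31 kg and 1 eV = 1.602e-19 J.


Radius R = 18.8/2 = 9.4 nm = 9.4e-09 m
E = (pi * 1.055e-34)^2 / (2 * 9.109e-31 * (9.4e-09)^2)
E(J) = 6.82415e-22
E = E(J) / 1.602e-19 = 0.0043 eV

0.0043


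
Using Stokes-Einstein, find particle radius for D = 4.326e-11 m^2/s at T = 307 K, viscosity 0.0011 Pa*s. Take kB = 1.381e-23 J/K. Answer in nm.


Stokes-Einstein: R = kB*T / (6*pi*eta*D)
R = 1.381e-23 * 307 / (6 * pi * 0.0011 * 4.326e-11)
R = 4.72663e-09 m = 4.73 nm

4.73


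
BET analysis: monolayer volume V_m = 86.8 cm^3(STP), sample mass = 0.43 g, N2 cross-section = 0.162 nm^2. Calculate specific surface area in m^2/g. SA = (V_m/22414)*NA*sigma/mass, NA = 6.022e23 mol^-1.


Number of moles in monolayer = V_m / 22414 = 86.8 / 22414 = 0.00387258
Number of molecules = moles * NA = 0.00387258 * 6.022e23
SA = molecules * sigma / mass
SA = (86.8 / 22414) * 6.022e23 * 0.162e-18 / 0.43
SA = 878.6 m^2/g

878.6


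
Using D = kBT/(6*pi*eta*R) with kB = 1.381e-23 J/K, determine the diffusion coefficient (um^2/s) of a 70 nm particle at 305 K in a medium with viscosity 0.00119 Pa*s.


Radius R = 70/2 = 35 nm = 3.5e-08 m
D = kB*T / (6*pi*eta*R)
D = 1.381e-23 * 305 / (6 * pi * 0.00119 * 3.5e-08)
D = 5.36509e-12 m^2/s = 5.365 um^2/s

5.365


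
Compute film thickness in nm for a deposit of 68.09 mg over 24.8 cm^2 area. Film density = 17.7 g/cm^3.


Convert: m = 68.09 mg = 6.8090e-05 kg, A = 24.8 cm^2 = 2.4800e-03 m^2, rho = 17.7 g/cm^3 = 17700 kg/m^3
t = m / (A * rho)
t = 6.8090e-05 / (2.4800e-03 * 17700)
t = 1.5512e-06 m = 1551.2 nm

1551.2


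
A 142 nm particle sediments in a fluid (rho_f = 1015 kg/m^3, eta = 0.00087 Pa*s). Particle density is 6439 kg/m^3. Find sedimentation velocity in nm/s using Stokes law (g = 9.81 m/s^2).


Radius R = 142/2 nm = 7.1e-08 m
Density difference = 6439 - 1015 = 5424 kg/m^3
v = 2 * R^2 * (rho_p - rho_f) * g / (9 * eta)
v = 2 * (7.1e-08)^2 * 5424 * 9.81 / (9 * 0.00087)
v = 6.85131e-08 m/s = 68.5131 nm/s

68.5131


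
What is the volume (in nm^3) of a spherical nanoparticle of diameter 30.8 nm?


Radius r = 30.8/2 = 15.4 nm
Volume V = (4/3) * pi * r^3
V = (4/3) * pi * (15.4)^3
V = 15298.57 nm^3

15298.57


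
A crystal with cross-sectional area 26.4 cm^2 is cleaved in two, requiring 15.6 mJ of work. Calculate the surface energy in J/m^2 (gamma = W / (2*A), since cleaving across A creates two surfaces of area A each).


Convert: A = 26.4 cm^2 = 0.00264 m^2, W = 15.6 mJ = 0.0156 J
Cleaving exposes two faces of area A, so total new surface = 2*A and gamma = W / (2*A)
gamma = 0.0156 / (2 * 0.00264)
gamma = 2.955 J/m^2

2.955


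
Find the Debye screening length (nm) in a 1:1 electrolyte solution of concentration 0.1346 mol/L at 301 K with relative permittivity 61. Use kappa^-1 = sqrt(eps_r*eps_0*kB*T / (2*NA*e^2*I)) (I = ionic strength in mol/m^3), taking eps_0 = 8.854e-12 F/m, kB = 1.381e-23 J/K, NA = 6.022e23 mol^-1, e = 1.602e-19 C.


Ionic strength I = 0.1346 * 1^2 * 1000 = 134.6 mol/m^3
kappa^-1 = sqrt(61 * 8.854e-12 * 1.381e-23 * 301 / (2 * 6.022e23 * (1.602e-19)^2 * 134.6))
kappa^-1 = 0.735 nm

0.735
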